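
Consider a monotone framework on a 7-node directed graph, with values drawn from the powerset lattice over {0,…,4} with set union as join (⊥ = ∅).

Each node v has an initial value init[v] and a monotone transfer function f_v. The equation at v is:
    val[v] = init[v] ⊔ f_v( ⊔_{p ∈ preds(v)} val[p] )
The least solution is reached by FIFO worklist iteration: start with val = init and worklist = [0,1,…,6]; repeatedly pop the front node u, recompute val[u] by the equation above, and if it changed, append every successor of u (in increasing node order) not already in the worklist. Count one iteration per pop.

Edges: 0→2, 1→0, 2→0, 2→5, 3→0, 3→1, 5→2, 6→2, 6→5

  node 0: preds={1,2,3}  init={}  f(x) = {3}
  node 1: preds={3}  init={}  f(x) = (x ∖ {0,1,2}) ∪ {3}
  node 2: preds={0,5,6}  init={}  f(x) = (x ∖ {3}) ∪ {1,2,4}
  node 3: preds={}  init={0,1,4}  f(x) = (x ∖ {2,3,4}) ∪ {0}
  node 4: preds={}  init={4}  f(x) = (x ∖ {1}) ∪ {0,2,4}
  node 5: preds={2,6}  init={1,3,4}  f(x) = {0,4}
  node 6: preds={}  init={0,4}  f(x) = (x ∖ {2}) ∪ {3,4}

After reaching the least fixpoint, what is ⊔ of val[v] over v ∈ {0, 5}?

Trace (10 dequeues):
  [1] u=0 | in {0,1,4} | out {3} | prev {} | push {}
  [2] u=1 | in {0,1,4} | out {3,4} | prev {} | push {0}
  [3] u=2 | in {0,1,3,4} | out {0,1,2,4} | prev {} | push {}
  [4] u=3 | in {} | out {0,1,4} | ==
  [5] u=4 | in {} | out {0,2,4} | prev {4} | push {}
  [6] u=5 | in {0,1,2,4} | out {0,1,3,4} | prev {1,3,4} | push {2}
  [7] u=6 | in {} | out {0,3,4} | prev {0,4} | push {5}
  [8] u=0 | in {0,1,2,3,4} | out {3} | ==
  [9] u=2 | in {0,1,3,4} | out {0,1,2,4} | ==
  [10] u=5 | in {0,1,2,3,4} | out {0,1,3,4} | ==

Converged values:
  [0] {3}
  [1] {3,4}
  [2] {0,1,2,4}
  [3] {0,1,4}
  [4] {0,2,4}
  [5] {0,1,3,4}
  [6] {0,3,4}

{0,1,3,4}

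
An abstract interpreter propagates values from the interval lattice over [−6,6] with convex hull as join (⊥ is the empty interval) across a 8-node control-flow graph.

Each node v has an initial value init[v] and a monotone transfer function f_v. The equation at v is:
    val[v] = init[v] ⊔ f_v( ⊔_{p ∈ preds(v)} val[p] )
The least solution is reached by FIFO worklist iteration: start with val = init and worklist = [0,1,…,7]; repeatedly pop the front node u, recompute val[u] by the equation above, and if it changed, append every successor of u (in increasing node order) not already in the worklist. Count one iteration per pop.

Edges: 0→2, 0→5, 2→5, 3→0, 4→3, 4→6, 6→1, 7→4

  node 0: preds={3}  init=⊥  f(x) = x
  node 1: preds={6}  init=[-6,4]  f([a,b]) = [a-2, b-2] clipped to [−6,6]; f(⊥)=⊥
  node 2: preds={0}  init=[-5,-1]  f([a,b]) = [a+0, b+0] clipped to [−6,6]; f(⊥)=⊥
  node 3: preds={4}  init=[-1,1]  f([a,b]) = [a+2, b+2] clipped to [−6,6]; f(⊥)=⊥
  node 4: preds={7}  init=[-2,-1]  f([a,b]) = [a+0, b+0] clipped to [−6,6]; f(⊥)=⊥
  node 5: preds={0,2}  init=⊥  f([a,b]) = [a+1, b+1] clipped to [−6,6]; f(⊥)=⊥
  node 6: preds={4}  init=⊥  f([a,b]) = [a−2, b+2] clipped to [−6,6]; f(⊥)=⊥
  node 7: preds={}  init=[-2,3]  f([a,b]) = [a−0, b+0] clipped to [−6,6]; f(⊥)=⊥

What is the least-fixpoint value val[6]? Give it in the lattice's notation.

Trace (13 dequeues):
  [1] u=0 | in [-1,1] | out [-1,1] | prev ⊥ | push {}
  [2] u=1 | in ⊥ | out [-6,4] | ==
  [3] u=2 | in [-1,1] | out [-5,1] | prev [-5,-1] | push {}
  [4] u=3 | in [-2,-1] | out [-1,1] | ==
  [5] u=4 | in [-2,3] | out [-2,3] | prev [-2,-1] | push {3}
  [6] u=5 | in [-5,1] | out [-4,2] | prev ⊥ | push {}
  [7] u=6 | in [-2,3] | out [-4,5] | prev ⊥ | push {1}
  [8] u=7 | in ⊥ | out [-2,3] | ==
  [9] u=3 | in [-2,3] | out [-1,5] | prev [-1,1] | push {0}
  [10] u=1 | in [-4,5] | out [-6,4] | ==
  [11] u=0 | in [-1,5] | out [-1,5] | prev [-1,1] | push {2,5}
  [12] u=2 | in [-1,5] | out [-5,5] | prev [-5,1] | push {}
  [13] u=5 | in [-5,5] | out [-4,6] | prev [-4,2] | push {}

Converged values:
  [0] [-1,5]
  [1] [-6,4]
  [2] [-5,5]
  [3] [-1,5]
  [4] [-2,3]
  [5] [-4,6]
  [6] [-4,5]
  [7] [-2,3]

[-4,5]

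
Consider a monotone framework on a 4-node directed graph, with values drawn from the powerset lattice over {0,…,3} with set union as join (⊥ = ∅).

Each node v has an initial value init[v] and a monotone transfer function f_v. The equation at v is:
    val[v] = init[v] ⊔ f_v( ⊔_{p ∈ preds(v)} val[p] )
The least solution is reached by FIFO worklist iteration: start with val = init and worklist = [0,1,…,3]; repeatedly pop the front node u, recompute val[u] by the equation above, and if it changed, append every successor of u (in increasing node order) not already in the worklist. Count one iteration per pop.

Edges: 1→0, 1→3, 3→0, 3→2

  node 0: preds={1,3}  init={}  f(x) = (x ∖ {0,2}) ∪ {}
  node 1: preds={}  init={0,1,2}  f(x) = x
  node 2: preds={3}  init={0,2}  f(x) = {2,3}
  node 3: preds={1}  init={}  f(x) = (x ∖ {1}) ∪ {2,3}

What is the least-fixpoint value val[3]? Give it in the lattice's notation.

Worklist (6 pops):
  #1 pop 0: in={0,1,2} → {1} (was {}); enqueue []
  #2 pop 1: in={} → {0,1,2} (no change)
  #3 pop 2: in={} → {0,2,3} (was {0,2}); enqueue []
  #4 pop 3: in={0,1,2} → {0,2,3} (was {}); enqueue [0,2]
  #5 pop 0: in={0,1,2,3} → {1,3} (was {1}); enqueue []
  #6 pop 2: in={0,2,3} → {0,2,3} (no change)

Fixpoint:
  val[0] = {1,3}
  val[1] = {0,1,2}
  val[2] = {0,2,3}
  val[3] = {0,2,3}

{0,2,3}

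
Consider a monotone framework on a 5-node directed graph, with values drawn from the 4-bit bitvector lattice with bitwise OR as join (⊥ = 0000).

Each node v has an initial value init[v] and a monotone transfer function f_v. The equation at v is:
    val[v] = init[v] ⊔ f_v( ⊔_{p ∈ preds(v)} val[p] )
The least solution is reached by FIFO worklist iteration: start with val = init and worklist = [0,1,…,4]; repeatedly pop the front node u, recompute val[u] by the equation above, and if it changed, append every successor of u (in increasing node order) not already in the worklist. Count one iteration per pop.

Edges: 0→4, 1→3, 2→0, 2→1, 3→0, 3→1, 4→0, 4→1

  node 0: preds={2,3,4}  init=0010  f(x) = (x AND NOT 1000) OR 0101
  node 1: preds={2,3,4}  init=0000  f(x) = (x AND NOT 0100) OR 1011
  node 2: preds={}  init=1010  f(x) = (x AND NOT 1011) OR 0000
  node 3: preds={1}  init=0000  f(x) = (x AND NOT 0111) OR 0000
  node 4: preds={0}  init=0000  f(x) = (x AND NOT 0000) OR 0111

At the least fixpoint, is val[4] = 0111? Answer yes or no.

Iteration log — 7 steps:
  step 1. node 0  ⊔preds=1010  new=0111  old=0010  +wl: 
  step 2. node 1  ⊔preds=1010  new=1011  old=0000  +wl: 
  step 3. node 2  ⊔preds=0000  new=1010  stable
  step 4. node 3  ⊔preds=1011  new=1000  old=0000  +wl: 0,1
  step 5. node 4  ⊔preds=0111  new=0111  old=0000  +wl: 
  step 6. node 0  ⊔preds=1111  new=0111  stable
  step 7. node 1  ⊔preds=1111  new=1011  stable

Least fixpoint reached:
  node 0: 0111
  node 1: 1011
  node 2: 1010
  node 3: 1000
  node 4: 0111

yes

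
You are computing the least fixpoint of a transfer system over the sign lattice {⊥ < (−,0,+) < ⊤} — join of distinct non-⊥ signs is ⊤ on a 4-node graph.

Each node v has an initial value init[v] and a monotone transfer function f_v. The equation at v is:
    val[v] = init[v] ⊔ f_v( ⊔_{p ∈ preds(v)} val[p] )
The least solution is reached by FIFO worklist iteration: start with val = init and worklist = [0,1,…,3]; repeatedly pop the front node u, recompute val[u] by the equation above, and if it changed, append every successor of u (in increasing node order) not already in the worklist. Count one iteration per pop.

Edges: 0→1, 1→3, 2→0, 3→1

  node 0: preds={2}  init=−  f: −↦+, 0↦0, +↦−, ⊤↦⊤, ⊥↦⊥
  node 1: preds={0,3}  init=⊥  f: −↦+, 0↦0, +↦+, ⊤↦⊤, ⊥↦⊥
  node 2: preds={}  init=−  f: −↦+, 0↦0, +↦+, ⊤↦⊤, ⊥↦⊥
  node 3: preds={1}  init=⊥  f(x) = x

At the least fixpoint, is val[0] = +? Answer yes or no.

Worklist (5 pops):
  #1 pop 0: in=− → ⊤ (was −); enqueue []
  #2 pop 1: in=⊤ → ⊤ (was ⊥); enqueue []
  #3 pop 2: in=⊥ → − (no change)
  #4 pop 3: in=⊤ → ⊤ (was ⊥); enqueue [1]
  #5 pop 1: in=⊤ → ⊤ (no change)

Fixpoint:
  val[0] = ⊤
  val[1] = ⊤
  val[2] = −
  val[3] = ⊤

no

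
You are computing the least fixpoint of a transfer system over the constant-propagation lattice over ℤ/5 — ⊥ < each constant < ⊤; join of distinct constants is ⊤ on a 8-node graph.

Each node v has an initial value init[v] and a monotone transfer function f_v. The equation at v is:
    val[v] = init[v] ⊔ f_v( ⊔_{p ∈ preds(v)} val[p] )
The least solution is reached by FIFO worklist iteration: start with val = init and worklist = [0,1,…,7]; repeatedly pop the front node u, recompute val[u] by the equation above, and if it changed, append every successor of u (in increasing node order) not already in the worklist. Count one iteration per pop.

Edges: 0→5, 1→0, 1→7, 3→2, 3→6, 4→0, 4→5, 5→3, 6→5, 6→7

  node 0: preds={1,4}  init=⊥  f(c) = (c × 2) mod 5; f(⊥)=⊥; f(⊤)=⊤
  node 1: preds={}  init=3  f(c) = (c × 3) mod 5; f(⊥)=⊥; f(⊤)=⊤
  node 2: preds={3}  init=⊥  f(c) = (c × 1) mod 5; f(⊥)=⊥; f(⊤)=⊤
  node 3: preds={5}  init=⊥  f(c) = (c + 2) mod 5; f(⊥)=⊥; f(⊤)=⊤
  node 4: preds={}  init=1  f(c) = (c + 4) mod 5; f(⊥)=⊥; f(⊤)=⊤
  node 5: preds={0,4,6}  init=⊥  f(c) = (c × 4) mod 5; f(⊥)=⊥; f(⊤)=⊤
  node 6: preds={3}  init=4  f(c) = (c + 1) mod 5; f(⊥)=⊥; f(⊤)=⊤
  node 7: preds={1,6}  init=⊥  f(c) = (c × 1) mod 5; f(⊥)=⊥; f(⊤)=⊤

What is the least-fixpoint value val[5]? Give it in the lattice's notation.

Trace (13 dequeues):
  [1] u=0 | in ⊤ | out ⊤ | prev ⊥ | push {}
  [2] u=1 | in ⊥ | out 3 | ==
  [3] u=2 | in ⊥ | out ⊥ | ==
  [4] u=3 | in ⊥ | out ⊥ | ==
  [5] u=4 | in ⊥ | out 1 | ==
  [6] u=5 | in ⊤ | out ⊤ | prev ⊥ | push {3}
  [7] u=6 | in ⊥ | out 4 | ==
  [8] u=7 | in ⊤ | out ⊤ | prev ⊥ | push {}
  [9] u=3 | in ⊤ | out ⊤ | prev ⊥ | push {2,6}
  [10] u=2 | in ⊤ | out ⊤ | prev ⊥ | push {}
  [11] u=6 | in ⊤ | out ⊤ | prev 4 | push {5,7}
  [12] u=5 | in ⊤ | out ⊤ | ==
  [13] u=7 | in ⊤ | out ⊤ | ==

Converged values:
  [0] ⊤
  [1] 3
  [2] ⊤
  [3] ⊤
  [4] 1
  [5] ⊤
  [6] ⊤
  [7] ⊤

⊤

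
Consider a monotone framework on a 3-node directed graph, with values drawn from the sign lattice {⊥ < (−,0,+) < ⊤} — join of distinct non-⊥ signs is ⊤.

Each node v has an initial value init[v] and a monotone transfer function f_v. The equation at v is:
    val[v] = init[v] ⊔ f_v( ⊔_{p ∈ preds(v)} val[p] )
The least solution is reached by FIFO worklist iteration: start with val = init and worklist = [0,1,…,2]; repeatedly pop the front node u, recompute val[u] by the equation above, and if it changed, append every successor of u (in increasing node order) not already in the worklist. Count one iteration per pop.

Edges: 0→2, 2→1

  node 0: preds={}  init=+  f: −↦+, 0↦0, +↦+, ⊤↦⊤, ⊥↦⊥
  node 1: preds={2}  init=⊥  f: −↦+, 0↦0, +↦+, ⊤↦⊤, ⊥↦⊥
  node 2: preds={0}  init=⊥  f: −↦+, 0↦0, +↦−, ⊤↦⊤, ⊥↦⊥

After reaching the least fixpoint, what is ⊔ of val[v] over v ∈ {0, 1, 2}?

Iteration log — 4 steps:
  step 1. node 0  ⊔preds=⊥  new=+  stable
  step 2. node 1  ⊔preds=⊥  new=⊥  stable
  step 3. node 2  ⊔preds=+  new=−  old=⊥  +wl: 1
  step 4. node 1  ⊔preds=−  new=+  old=⊥  +wl: 

Least fixpoint reached:
  node 0: +
  node 1: +
  node 2: −

⊤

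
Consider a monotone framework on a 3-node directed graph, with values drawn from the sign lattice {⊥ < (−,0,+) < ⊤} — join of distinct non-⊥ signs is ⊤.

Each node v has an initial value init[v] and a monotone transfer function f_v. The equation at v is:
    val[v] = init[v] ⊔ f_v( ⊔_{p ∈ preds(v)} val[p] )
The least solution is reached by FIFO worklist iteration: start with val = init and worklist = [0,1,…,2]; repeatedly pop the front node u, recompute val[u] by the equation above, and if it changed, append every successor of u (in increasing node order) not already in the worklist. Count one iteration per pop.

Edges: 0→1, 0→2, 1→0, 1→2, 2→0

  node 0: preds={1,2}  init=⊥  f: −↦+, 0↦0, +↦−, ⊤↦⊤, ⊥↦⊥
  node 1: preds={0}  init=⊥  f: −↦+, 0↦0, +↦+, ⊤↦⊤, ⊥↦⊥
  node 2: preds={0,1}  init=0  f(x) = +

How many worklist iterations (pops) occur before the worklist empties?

Trace (7 dequeues):
  [1] u=0 | in 0 | out 0 | prev ⊥ | push {}
  [2] u=1 | in 0 | out 0 | prev ⊥ | push {0}
  [3] u=2 | in 0 | out ⊤ | prev 0 | push {}
  [4] u=0 | in ⊤ | out ⊤ | prev 0 | push {1,2}
  [5] u=1 | in ⊤ | out ⊤ | prev 0 | push {0}
  [6] u=2 | in ⊤ | out ⊤ | ==
  [7] u=0 | in ⊤ | out ⊤ | ==

Converged values:
  [0] ⊤
  [1] ⊤
  [2] ⊤

7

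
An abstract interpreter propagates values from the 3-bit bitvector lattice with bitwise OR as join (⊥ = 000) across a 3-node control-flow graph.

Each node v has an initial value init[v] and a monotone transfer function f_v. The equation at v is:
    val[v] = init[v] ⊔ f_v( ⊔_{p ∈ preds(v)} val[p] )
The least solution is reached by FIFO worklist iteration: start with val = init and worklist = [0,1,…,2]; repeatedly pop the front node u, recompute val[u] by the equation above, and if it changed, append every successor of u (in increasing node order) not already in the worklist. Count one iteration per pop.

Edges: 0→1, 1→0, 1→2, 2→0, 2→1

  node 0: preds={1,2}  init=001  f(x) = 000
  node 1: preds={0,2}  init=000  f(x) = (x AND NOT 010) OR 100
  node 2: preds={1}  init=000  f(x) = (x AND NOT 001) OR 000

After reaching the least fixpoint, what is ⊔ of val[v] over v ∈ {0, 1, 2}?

Iteration log — 5 steps:
  step 1. node 0  ⊔preds=000  new=001  stable
  step 2. node 1  ⊔preds=001  new=101  old=000  +wl: 0
  step 3. node 2  ⊔preds=101  new=100  old=000  +wl: 1
  step 4. node 0  ⊔preds=101  new=001  stable
  step 5. node 1  ⊔preds=101  new=101  stable

Least fixpoint reached:
  node 0: 001
  node 1: 101
  node 2: 100

101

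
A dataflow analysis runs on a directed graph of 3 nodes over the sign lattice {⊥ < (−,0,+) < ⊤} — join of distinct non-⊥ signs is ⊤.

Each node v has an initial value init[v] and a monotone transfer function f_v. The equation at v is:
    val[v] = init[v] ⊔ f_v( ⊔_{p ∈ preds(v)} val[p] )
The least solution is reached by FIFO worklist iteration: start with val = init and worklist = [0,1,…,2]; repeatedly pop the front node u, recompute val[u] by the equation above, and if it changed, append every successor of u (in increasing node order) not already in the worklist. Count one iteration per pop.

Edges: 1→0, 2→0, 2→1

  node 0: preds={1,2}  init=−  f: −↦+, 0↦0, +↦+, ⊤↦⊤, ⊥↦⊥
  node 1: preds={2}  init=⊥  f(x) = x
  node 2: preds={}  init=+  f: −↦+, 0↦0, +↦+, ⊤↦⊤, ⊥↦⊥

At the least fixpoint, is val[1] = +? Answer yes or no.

Iteration log — 4 steps:
  step 1. node 0  ⊔preds=+  new=⊤  old=−  +wl: 
  step 2. node 1  ⊔preds=+  new=+  old=⊥  +wl: 0
  step 3. node 2  ⊔preds=⊥  new=+  stable
  step 4. node 0  ⊔preds=+  new=⊤  stable

Least fixpoint reached:
  node 0: ⊤
  node 1: +
  node 2: +

yes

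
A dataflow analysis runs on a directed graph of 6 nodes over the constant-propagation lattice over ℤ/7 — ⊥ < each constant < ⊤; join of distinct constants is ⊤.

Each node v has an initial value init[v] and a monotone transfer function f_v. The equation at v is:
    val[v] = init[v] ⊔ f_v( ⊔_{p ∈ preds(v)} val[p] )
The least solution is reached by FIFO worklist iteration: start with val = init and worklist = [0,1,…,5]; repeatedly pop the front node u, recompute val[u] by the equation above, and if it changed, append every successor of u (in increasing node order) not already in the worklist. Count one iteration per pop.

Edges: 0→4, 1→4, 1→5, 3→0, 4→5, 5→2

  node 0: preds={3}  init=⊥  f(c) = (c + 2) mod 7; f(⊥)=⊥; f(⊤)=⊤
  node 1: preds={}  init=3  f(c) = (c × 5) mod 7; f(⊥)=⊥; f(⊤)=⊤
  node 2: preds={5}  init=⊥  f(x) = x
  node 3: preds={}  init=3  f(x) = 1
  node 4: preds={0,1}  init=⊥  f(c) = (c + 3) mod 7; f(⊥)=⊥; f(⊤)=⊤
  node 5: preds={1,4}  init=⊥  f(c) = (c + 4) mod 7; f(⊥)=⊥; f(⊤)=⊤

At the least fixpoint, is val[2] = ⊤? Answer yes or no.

yes

Iteration log — 9 steps:
  step 1. node 0  ⊔preds=3  new=5  old=⊥  +wl: 
  step 2. node 1  ⊔preds=⊥  new=3  stable
  step 3. node 2  ⊔preds=⊥  new=⊥  stable
  step 4. node 3  ⊔preds=⊥  new=⊤  old=3  +wl: 0
  step 5. node 4  ⊔preds=⊤  new=⊤  old=⊥  +wl: 
  step 6. node 5  ⊔preds=⊤  new=⊤  old=⊥  +wl: 2
  step 7. node 0  ⊔preds=⊤  new=⊤  old=5  +wl: 4
  step 8. node 2  ⊔preds=⊤  new=⊤  old=⊥  +wl: 
  step 9. node 4  ⊔preds=⊤  new=⊤  stable

Least fixpoint reached:
  node 0: ⊤
  node 1: 3
  node 2: ⊤
  node 3: ⊤
  node 4: ⊤
  node 5: ⊤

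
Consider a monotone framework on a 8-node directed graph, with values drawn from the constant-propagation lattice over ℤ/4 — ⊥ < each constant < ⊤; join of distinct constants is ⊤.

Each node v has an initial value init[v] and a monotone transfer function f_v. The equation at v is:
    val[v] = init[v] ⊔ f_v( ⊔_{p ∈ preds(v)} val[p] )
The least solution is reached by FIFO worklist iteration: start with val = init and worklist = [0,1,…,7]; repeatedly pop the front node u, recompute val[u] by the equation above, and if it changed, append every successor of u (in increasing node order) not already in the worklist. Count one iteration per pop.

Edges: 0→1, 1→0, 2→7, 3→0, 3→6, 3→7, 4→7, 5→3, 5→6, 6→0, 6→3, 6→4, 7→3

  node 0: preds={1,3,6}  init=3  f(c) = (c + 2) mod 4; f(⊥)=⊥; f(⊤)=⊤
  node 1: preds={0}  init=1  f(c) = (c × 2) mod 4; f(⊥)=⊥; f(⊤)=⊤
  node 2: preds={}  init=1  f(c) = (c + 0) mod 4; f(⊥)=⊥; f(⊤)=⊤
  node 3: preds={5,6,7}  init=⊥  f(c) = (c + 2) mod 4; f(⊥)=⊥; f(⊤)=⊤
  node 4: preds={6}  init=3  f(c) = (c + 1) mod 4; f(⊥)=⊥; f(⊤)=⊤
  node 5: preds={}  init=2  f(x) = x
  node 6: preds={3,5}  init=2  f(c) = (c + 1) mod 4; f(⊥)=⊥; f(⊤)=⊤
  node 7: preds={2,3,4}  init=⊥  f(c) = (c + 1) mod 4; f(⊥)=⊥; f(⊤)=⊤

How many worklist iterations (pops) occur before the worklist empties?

Worklist (14 pops):
  #1 pop 0: in=⊤ → ⊤ (was 3); enqueue []
  #2 pop 1: in=⊤ → ⊤ (was 1); enqueue [0]
  #3 pop 2: in=⊥ → 1 (no change)
  #4 pop 3: in=2 → 0 (was ⊥); enqueue []
  #5 pop 4: in=2 → 3 (no change)
  #6 pop 5: in=⊥ → 2 (no change)
  #7 pop 6: in=⊤ → ⊤ (was 2); enqueue [3,4]
  #8 pop 7: in=⊤ → ⊤ (was ⊥); enqueue []
  #9 pop 0: in=⊤ → ⊤ (no change)
  #10 pop 3: in=⊤ → ⊤ (was 0); enqueue [0,6,7]
  #11 pop 4: in=⊤ → ⊤ (was 3); enqueue []
  #12 pop 0: in=⊤ → ⊤ (no change)
  #13 pop 6: in=⊤ → ⊤ (no change)
  #14 pop 7: in=⊤ → ⊤ (no change)

Fixpoint:
  val[0] = ⊤
  val[1] = ⊤
  val[2] = 1
  val[3] = ⊤
  val[4] = ⊤
  val[5] = 2
  val[6] = ⊤
  val[7] = ⊤

14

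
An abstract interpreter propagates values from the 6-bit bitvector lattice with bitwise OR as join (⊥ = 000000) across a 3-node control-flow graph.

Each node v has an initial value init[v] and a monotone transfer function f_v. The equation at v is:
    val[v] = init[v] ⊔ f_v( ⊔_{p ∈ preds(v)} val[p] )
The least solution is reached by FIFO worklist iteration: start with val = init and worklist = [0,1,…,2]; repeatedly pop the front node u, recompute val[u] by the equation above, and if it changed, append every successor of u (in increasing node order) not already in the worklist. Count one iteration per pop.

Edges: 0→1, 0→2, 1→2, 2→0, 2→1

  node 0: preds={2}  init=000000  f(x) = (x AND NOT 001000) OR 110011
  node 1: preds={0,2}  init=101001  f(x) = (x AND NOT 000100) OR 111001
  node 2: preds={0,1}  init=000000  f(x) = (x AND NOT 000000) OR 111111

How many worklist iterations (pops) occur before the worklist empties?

6

Worklist (6 pops):
  #1 pop 0: in=000000 → 110011 (was 000000); enqueue []
  #2 pop 1: in=110011 → 111011 (was 101001); enqueue []
  #3 pop 2: in=111011 → 111111 (was 000000); enqueue [0,1]
  #4 pop 0: in=111111 → 110111 (was 110011); enqueue [2]
  #5 pop 1: in=111111 → 111011 (no change)
  #6 pop 2: in=111111 → 111111 (no change)

Fixpoint:
  val[0] = 110111
  val[1] = 111011
  val[2] = 111111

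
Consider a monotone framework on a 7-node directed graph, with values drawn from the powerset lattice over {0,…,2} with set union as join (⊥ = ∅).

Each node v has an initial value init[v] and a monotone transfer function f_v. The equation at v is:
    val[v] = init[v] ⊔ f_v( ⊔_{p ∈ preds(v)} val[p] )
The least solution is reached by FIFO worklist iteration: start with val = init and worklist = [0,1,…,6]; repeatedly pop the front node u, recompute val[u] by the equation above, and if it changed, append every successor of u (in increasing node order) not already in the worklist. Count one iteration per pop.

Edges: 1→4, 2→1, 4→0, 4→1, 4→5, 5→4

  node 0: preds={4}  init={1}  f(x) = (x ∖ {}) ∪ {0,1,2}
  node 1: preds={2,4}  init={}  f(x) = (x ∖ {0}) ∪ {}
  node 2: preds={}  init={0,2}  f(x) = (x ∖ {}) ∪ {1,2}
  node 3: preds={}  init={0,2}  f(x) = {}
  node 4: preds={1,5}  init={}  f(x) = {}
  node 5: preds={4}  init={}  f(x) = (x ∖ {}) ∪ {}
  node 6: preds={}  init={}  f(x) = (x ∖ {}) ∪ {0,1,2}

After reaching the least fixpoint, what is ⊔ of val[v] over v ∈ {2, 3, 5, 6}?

Worklist (9 pops):
  #1 pop 0: in={} → {0,1,2} (was {1}); enqueue []
  #2 pop 1: in={0,2} → {2} (was {}); enqueue []
  #3 pop 2: in={} → {0,1,2} (was {0,2}); enqueue [1]
  #4 pop 3: in={} → {0,2} (no change)
  #5 pop 4: in={2} → {} (no change)
  #6 pop 5: in={} → {} (no change)
  #7 pop 6: in={} → {0,1,2} (was {}); enqueue []
  #8 pop 1: in={0,1,2} → {1,2} (was {2}); enqueue [4]
  #9 pop 4: in={1,2} → {} (no change)

Fixpoint:
  val[0] = {0,1,2}
  val[1] = {1,2}
  val[2] = {0,1,2}
  val[3] = {0,2}
  val[4] = {}
  val[5] = {}
  val[6] = {0,1,2}

{0,1,2}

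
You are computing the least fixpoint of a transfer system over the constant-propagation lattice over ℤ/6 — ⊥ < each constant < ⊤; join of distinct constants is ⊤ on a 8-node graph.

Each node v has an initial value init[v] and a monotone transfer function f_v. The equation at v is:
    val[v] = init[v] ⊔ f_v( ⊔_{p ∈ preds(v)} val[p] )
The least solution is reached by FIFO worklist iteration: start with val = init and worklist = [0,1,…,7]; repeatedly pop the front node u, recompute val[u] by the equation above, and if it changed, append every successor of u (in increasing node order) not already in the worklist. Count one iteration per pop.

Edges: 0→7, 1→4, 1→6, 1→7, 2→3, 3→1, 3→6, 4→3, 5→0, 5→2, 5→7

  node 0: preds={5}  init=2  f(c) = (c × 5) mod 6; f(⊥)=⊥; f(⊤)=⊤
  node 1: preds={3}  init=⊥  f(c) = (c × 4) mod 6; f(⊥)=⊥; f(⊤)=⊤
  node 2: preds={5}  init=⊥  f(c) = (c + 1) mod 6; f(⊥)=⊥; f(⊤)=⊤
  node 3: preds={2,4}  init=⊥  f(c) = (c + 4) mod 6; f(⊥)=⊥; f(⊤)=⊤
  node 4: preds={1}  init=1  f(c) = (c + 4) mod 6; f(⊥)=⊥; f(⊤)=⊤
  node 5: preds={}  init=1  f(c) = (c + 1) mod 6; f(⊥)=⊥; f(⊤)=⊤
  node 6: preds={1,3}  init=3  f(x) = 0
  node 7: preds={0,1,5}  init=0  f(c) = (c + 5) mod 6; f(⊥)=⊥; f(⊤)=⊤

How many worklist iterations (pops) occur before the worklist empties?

Worklist (13 pops):
  #1 pop 0: in=1 → ⊤ (was 2); enqueue []
  #2 pop 1: in=⊥ → ⊥ (no change)
  #3 pop 2: in=1 → 2 (was ⊥); enqueue []
  #4 pop 3: in=⊤ → ⊤ (was ⊥); enqueue [1]
  #5 pop 4: in=⊥ → 1 (no change)
  #6 pop 5: in=⊥ → 1 (no change)
  #7 pop 6: in=⊤ → ⊤ (was 3); enqueue []
  #8 pop 7: in=⊤ → ⊤ (was 0); enqueue []
  #9 pop 1: in=⊤ → ⊤ (was ⊥); enqueue [4,6,7]
  #10 pop 4: in=⊤ → ⊤ (was 1); enqueue [3]
  #11 pop 6: in=⊤ → ⊤ (no change)
  #12 pop 7: in=⊤ → ⊤ (no change)
  #13 pop 3: in=⊤ → ⊤ (no change)

Fixpoint:
  val[0] = ⊤
  val[1] = ⊤
  val[2] = 2
  val[3] = ⊤
  val[4] = ⊤
  val[5] = 1
  val[6] = ⊤
  val[7] = ⊤

13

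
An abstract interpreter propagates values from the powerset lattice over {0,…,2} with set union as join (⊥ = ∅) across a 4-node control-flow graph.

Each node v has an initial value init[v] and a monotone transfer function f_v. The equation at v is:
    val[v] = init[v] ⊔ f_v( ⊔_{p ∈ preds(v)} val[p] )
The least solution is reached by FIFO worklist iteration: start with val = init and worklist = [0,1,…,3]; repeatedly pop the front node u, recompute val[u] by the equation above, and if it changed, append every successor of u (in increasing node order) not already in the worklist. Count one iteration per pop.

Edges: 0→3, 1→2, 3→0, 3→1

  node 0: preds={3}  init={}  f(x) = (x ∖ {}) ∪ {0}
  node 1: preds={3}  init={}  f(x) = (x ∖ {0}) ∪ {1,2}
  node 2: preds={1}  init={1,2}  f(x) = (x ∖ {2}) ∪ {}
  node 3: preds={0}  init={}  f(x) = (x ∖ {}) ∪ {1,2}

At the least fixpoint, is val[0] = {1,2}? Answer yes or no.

no

Iteration log — 7 steps:
  step 1. node 0  ⊔preds={}  new={0}  old={}  +wl: 
  step 2. node 1  ⊔preds={}  new={1,2}  old={}  +wl: 
  step 3. node 2  ⊔preds={1,2}  new={1,2}  stable
  step 4. node 3  ⊔preds={0}  new={0,1,2}  old={}  +wl: 0,1
  step 5. node 0  ⊔preds={0,1,2}  new={0,1,2}  old={0}  +wl: 3
  step 6. node 1  ⊔preds={0,1,2}  new={1,2}  stable
  step 7. node 3  ⊔preds={0,1,2}  new={0,1,2}  stable

Least fixpoint reached:
  node 0: {0,1,2}
  node 1: {1,2}
  node 2: {1,2}
  node 3: {0,1,2}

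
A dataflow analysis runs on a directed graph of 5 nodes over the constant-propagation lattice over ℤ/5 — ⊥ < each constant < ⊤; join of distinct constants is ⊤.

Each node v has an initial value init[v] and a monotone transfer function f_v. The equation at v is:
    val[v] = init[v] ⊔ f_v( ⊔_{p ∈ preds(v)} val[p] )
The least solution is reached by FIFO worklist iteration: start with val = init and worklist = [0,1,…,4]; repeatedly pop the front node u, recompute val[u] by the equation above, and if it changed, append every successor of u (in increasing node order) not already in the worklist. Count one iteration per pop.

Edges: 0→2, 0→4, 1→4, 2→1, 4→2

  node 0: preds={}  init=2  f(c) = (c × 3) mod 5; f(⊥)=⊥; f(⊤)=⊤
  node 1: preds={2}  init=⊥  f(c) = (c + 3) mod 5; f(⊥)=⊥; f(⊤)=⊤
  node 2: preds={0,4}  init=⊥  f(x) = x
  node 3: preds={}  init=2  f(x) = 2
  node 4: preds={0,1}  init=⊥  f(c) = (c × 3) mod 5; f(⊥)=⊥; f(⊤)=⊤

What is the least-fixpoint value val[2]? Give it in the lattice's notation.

Iteration log — 11 steps:
  step 1. node 0  ⊔preds=⊥  new=2  stable
  step 2. node 1  ⊔preds=⊥  new=⊥  stable
  step 3. node 2  ⊔preds=2  new=2  old=⊥  +wl: 1
  step 4. node 3  ⊔preds=⊥  new=2  stable
  step 5. node 4  ⊔preds=2  new=1  old=⊥  +wl: 2
  step 6. node 1  ⊔preds=2  new=0  old=⊥  +wl: 4
  step 7. node 2  ⊔preds=⊤  new=⊤  old=2  +wl: 1
  step 8. node 4  ⊔preds=⊤  new=⊤  old=1  +wl: 2
  step 9. node 1  ⊔preds=⊤  new=⊤  old=0  +wl: 4
  step 10. node 2  ⊔preds=⊤  new=⊤  stable
  step 11. node 4  ⊔preds=⊤  new=⊤  stable

Least fixpoint reached:
  node 0: 2
  node 1: ⊤
  node 2: ⊤
  node 3: 2
  node 4: ⊤

⊤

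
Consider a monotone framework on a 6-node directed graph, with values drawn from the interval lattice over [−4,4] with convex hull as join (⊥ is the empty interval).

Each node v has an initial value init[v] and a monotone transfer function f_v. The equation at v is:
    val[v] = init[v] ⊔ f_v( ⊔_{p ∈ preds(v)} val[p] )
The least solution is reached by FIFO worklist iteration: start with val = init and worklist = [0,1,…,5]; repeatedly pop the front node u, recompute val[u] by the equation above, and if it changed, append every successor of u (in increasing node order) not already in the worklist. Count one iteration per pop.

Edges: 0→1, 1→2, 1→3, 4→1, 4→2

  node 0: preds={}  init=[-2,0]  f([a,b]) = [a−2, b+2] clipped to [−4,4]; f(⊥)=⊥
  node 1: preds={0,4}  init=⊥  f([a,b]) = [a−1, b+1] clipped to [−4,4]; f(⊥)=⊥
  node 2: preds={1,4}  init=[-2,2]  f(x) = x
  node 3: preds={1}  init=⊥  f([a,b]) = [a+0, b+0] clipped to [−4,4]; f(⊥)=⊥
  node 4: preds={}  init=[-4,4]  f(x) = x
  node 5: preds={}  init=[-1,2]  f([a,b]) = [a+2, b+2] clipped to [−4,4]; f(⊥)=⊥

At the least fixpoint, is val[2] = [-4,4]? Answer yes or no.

yes

Worklist (6 pops):
  #1 pop 0: in=⊥ → [-2,0] (no change)
  #2 pop 1: in=[-4,4] → [-4,4] (was ⊥); enqueue []
  #3 pop 2: in=[-4,4] → [-4,4] (was [-2,2]); enqueue []
  #4 pop 3: in=[-4,4] → [-4,4] (was ⊥); enqueue []
  #5 pop 4: in=⊥ → [-4,4] (no change)
  #6 pop 5: in=⊥ → [-1,2] (no change)

Fixpoint:
  val[0] = [-2,0]
  val[1] = [-4,4]
  val[2] = [-4,4]
  val[3] = [-4,4]
  val[4] = [-4,4]
  val[5] = [-1,2]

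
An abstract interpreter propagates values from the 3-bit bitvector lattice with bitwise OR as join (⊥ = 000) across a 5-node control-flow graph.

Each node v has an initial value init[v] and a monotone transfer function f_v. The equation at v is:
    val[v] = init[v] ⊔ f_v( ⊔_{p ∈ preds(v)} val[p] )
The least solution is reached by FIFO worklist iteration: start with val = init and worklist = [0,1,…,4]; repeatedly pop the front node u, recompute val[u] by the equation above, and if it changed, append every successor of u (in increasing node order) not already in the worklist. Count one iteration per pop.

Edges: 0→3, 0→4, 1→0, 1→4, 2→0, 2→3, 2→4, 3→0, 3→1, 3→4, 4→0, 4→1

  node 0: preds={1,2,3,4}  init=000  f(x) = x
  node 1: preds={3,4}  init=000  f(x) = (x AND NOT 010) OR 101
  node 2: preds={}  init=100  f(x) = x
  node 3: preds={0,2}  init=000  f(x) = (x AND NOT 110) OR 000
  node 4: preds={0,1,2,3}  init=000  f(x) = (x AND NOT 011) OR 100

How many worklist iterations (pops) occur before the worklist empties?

11

Worklist (11 pops):
  #1 pop 0: in=100 → 100 (was 000); enqueue []
  #2 pop 1: in=000 → 101 (was 000); enqueue [0]
  #3 pop 2: in=000 → 100 (no change)
  #4 pop 3: in=100 → 000 (no change)
  #5 pop 4: in=101 → 100 (was 000); enqueue [1]
  #6 pop 0: in=101 → 101 (was 100); enqueue [3,4]
  #7 pop 1: in=100 → 101 (no change)
  #8 pop 3: in=101 → 001 (was 000); enqueue [0,1]
  #9 pop 4: in=101 → 100 (no change)
  #10 pop 0: in=101 → 101 (no change)
  #11 pop 1: in=101 → 101 (no change)

Fixpoint:
  val[0] = 101
  val[1] = 101
  val[2] = 100
  val[3] = 001
  val[4] = 100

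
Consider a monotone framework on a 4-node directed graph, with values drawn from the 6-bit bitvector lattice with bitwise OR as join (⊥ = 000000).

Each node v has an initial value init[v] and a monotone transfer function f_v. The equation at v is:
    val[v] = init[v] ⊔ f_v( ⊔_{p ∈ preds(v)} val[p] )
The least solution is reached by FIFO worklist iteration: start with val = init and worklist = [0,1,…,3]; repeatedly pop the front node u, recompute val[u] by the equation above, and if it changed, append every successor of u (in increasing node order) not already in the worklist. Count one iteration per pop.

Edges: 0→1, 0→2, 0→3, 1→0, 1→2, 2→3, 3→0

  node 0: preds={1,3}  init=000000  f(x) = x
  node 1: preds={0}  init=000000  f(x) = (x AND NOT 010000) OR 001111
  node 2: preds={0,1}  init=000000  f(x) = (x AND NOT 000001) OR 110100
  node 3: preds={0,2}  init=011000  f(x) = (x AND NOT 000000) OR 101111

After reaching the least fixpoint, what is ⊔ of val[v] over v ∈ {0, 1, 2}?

111111

Iteration log — 9 steps:
  step 1. node 0  ⊔preds=011000  new=011000  old=000000  +wl: 
  step 2. node 1  ⊔preds=011000  new=001111  old=000000  +wl: 0
  step 3. node 2  ⊔preds=011111  new=111110  old=000000  +wl: 
  step 4. node 3  ⊔preds=111110  new=111111  old=011000  +wl: 
  step 5. node 0  ⊔preds=111111  new=111111  old=011000  +wl: 1,2,3
  step 6. node 1  ⊔preds=111111  new=101111  old=001111  +wl: 0
  step 7. node 2  ⊔preds=111111  new=111110  stable
  step 8. node 3  ⊔preds=111111  new=111111  stable
  step 9. node 0  ⊔preds=111111  new=111111  stable

Least fixpoint reached:
  node 0: 111111
  node 1: 101111
  node 2: 111110
  node 3: 111111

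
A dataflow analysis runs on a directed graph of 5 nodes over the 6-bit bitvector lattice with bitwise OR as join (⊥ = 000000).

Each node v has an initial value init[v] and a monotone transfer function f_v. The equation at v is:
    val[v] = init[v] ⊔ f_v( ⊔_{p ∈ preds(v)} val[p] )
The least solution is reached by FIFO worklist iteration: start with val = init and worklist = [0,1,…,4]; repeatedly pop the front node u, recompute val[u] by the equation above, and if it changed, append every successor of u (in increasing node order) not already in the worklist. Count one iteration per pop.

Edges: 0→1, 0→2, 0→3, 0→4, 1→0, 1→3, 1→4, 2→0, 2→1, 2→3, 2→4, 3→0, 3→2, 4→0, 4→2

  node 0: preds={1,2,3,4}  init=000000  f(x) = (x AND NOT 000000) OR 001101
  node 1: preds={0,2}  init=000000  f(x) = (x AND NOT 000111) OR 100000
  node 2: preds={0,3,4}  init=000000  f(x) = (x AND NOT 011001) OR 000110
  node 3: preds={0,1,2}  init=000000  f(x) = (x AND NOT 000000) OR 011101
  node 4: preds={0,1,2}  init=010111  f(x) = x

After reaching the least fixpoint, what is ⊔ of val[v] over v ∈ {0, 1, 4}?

Trace (12 dequeues):
  [1] u=0 | in 010111 | out 011111 | prev 000000 | push {}
  [2] u=1 | in 011111 | out 111000 | prev 000000 | push {0}
  [3] u=2 | in 011111 | out 000110 | prev 000000 | push {1}
  [4] u=3 | in 111111 | out 111111 | prev 000000 | push {2}
  [5] u=4 | in 111111 | out 111111 | prev 010111 | push {}
  [6] u=0 | in 111111 | out 111111 | prev 011111 | push {3,4}
  [7] u=1 | in 111111 | out 111000 | ==
  [8] u=2 | in 111111 | out 100110 | prev 000110 | push {0,1}
  [9] u=3 | in 111111 | out 111111 | ==
  [10] u=4 | in 111111 | out 111111 | ==
  [11] u=0 | in 111111 | out 111111 | ==
  [12] u=1 | in 111111 | out 111000 | ==

Converged values:
  [0] 111111
  [1] 111000
  [2] 100110
  [3] 111111
  [4] 111111

111111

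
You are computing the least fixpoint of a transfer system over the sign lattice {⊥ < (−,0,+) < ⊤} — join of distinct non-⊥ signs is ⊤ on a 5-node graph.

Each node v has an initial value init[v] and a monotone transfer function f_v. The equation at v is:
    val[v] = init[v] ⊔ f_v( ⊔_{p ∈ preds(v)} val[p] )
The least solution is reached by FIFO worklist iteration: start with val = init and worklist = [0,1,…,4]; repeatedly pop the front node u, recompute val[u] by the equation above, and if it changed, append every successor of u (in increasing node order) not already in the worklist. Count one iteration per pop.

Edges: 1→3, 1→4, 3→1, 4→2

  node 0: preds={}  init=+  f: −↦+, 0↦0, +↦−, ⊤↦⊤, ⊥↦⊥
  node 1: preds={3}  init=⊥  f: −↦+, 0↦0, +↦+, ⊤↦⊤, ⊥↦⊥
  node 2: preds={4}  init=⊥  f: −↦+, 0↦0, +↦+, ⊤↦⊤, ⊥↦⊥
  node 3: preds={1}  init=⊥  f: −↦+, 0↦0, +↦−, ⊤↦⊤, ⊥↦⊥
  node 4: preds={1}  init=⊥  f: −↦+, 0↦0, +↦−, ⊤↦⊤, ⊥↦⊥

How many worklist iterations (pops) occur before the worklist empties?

5

Worklist (5 pops):
  #1 pop 0: in=⊥ → + (no change)
  #2 pop 1: in=⊥ → ⊥ (no change)
  #3 pop 2: in=⊥ → ⊥ (no change)
  #4 pop 3: in=⊥ → ⊥ (no change)
  #5 pop 4: in=⊥ → ⊥ (no change)

Fixpoint:
  val[0] = +
  val[1] = ⊥
  val[2] = ⊥
  val[3] = ⊥
  val[4] = ⊥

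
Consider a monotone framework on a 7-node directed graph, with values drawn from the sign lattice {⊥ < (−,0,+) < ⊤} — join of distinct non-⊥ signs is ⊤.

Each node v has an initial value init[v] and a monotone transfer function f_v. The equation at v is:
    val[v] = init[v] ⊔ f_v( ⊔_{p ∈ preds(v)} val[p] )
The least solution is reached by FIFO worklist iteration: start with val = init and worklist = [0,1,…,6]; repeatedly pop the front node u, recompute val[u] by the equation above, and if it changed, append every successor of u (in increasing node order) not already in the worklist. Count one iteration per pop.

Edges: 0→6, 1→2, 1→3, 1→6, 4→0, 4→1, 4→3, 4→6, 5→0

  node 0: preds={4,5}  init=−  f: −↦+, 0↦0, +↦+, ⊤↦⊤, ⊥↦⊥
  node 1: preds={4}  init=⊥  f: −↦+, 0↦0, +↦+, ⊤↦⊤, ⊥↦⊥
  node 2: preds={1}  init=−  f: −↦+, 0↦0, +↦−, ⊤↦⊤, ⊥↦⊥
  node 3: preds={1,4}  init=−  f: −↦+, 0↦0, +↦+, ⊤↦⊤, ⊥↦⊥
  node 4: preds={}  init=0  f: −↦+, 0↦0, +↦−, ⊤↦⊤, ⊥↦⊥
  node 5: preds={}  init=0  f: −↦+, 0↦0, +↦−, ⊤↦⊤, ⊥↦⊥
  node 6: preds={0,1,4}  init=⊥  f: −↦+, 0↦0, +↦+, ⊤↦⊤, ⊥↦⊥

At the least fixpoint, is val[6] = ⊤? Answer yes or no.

Trace (7 dequeues):
  [1] u=0 | in 0 | out ⊤ | prev − | push {}
  [2] u=1 | in 0 | out 0 | prev ⊥ | push {}
  [3] u=2 | in 0 | out ⊤ | prev − | push {}
  [4] u=3 | in 0 | out ⊤ | prev − | push {}
  [5] u=4 | in ⊥ | out 0 | ==
  [6] u=5 | in ⊥ | out 0 | ==
  [7] u=6 | in ⊤ | out ⊤ | prev ⊥ | push {}

Converged values:
  [0] ⊤
  [1] 0
  [2] ⊤
  [3] ⊤
  [4] 0
  [5] 0
  [6] ⊤

yes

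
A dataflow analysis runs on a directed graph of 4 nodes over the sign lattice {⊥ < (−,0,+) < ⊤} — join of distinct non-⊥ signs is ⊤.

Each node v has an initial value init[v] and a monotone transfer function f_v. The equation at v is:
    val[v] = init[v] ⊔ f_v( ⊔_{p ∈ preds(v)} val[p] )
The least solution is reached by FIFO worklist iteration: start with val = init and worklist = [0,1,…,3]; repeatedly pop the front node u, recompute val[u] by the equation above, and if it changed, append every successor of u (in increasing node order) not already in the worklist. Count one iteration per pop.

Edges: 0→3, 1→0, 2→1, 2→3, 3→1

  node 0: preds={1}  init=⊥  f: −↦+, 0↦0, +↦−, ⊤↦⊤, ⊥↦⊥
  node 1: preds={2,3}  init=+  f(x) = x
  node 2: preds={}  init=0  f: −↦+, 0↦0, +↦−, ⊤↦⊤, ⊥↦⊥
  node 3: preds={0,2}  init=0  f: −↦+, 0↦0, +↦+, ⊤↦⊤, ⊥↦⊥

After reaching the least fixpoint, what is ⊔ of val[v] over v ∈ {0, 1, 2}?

Trace (7 dequeues):
  [1] u=0 | in + | out − | prev ⊥ | push {}
  [2] u=1 | in 0 | out ⊤ | prev + | push {0}
  [3] u=2 | in ⊥ | out 0 | ==
  [4] u=3 | in ⊤ | out ⊤ | prev 0 | push {1}
  [5] u=0 | in ⊤ | out ⊤ | prev − | push {3}
  [6] u=1 | in ⊤ | out ⊤ | ==
  [7] u=3 | in ⊤ | out ⊤ | ==

Converged values:
  [0] ⊤
  [1] ⊤
  [2] 0
  [3] ⊤

⊤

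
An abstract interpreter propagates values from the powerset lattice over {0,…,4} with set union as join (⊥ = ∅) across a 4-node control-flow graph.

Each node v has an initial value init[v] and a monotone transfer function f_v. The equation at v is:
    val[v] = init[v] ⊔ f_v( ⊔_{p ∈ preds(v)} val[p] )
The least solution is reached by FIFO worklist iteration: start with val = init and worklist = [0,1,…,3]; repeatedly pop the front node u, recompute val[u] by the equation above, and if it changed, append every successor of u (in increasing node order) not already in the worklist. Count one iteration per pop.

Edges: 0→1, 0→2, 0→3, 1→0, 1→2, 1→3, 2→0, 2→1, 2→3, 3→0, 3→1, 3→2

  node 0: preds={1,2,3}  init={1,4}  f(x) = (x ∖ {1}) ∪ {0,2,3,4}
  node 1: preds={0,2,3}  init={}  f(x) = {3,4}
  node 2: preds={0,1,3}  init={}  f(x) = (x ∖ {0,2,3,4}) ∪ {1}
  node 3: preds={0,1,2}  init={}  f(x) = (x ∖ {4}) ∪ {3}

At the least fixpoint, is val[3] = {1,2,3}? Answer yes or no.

no

Iteration log — 7 steps:
  step 1. node 0  ⊔preds={}  new={0,1,2,3,4}  old={1,4}  +wl: 
  step 2. node 1  ⊔preds={0,1,2,3,4}  new={3,4}  old={}  +wl: 0
  step 3. node 2  ⊔preds={0,1,2,3,4}  new={1}  old={}  +wl: 1
  step 4. node 3  ⊔preds={0,1,2,3,4}  new={0,1,2,3}  old={}  +wl: 2
  step 5. node 0  ⊔preds={0,1,2,3,4}  new={0,1,2,3,4}  stable
  step 6. node 1  ⊔preds={0,1,2,3,4}  new={3,4}  stable
  step 7. node 2  ⊔preds={0,1,2,3,4}  new={1}  stable

Least fixpoint reached:
  node 0: {0,1,2,3,4}
  node 1: {3,4}
  node 2: {1}
  node 3: {0,1,2,3}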